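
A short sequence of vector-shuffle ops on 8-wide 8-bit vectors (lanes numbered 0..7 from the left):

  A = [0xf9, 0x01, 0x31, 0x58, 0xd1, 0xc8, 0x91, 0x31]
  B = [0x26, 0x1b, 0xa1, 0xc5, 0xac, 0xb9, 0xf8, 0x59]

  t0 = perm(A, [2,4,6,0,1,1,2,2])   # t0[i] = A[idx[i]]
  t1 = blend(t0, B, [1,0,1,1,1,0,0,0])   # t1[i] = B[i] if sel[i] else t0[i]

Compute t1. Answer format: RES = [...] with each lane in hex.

RES = [ 0x26  0xd1  0xa1  0xc5  0xac  0x01  0x31  0x31 ]

→ t0 |31|d1|91|f9|01|01|31|31|
→ t1 |26|d1|a1|c5|ac|01|31|31|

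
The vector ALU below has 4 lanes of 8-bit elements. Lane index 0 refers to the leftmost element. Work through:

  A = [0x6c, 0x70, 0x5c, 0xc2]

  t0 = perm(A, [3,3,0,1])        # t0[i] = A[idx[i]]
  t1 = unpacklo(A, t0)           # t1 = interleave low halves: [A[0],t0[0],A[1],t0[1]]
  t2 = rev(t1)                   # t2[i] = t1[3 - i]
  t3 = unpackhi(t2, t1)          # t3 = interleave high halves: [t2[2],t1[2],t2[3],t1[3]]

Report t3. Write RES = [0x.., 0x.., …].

RES = [0xc2, 0x70, 0x6c, 0xc2]

→ t0 |c2|c2|6c|70|
→ t1 |6c|c2|70|c2|
→ t2 |c2|70|c2|6c|
→ t3 |c2|70|6c|c2|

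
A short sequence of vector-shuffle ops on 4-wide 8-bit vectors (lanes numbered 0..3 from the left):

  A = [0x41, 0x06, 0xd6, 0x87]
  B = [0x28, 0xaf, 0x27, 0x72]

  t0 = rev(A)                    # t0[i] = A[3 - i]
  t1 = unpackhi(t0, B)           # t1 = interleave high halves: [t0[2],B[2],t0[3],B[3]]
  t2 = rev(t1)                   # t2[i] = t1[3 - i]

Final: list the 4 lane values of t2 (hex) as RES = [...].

RES = [0x72, 0x41, 0x27, 0x06]

t0 = [0x87, 0xd6, 0x06, 0x41]
t1 = [0x06, 0x27, 0x41, 0x72]
t2 = [0x72, 0x41, 0x27, 0x06]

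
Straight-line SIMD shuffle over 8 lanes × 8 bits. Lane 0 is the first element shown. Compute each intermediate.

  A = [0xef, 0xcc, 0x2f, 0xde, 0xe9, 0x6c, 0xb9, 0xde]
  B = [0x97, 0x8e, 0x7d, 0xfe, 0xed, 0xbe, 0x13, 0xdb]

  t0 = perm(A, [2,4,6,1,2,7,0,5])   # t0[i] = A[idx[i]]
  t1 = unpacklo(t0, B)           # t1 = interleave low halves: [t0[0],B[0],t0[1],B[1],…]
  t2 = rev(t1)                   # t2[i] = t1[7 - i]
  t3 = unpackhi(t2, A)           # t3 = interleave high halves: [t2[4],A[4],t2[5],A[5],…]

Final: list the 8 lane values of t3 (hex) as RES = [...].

RES = [ 0x8e  0xe9  0xe9  0x6c  0x97  0xb9  0x2f  0xde ]

→ t0 |2f|e9|b9|cc|2f|de|ef|6c|
→ t1 |2f|97|e9|8e|b9|7d|cc|fe|
→ t2 |fe|cc|7d|b9|8e|e9|97|2f|
→ t3 |8e|e9|e9|6c|97|b9|2f|de|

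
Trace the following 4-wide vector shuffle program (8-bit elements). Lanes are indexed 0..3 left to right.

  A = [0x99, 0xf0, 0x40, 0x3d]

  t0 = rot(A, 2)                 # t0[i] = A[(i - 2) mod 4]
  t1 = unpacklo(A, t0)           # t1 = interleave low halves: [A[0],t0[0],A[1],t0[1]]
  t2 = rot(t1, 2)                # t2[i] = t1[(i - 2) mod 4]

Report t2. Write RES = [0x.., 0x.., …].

RES = [ 0xf0  0x3d  0x99  0x40 ]

t0 = [0x40, 0x3d, 0x99, 0xf0]
t1 = [0x99, 0x40, 0xf0, 0x3d]
t2 = [0xf0, 0x3d, 0x99, 0x40]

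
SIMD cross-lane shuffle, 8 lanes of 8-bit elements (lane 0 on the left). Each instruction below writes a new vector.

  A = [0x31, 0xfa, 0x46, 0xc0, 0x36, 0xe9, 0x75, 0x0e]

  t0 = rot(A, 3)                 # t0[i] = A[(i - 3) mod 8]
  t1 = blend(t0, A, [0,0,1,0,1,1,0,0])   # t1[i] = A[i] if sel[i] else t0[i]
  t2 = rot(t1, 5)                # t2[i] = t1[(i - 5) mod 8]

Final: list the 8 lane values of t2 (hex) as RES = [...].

t0 = [0xe9, 0x75, 0x0e, 0x31, 0xfa, 0x46, 0xc0, 0x36]
t1 = [0xe9, 0x75, 0x46, 0x31, 0x36, 0xe9, 0xc0, 0x36]
t2 = [0x31, 0x36, 0xe9, 0xc0, 0x36, 0xe9, 0x75, 0x46]

RES = [0x31, 0x36, 0xe9, 0xc0, 0x36, 0xe9, 0x75, 0x46]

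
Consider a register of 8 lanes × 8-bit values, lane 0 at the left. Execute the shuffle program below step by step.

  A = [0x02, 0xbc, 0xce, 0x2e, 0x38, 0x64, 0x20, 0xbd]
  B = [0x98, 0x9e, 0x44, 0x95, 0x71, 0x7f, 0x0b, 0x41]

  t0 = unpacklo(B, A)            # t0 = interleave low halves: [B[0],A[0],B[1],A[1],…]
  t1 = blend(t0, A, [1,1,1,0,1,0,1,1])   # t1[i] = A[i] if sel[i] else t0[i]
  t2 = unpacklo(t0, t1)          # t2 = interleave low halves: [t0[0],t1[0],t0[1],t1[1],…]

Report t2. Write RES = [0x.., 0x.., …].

→ t0 |98|02|9e|bc|44|ce|95|2e|
→ t1 |02|bc|ce|bc|38|ce|20|bd|
→ t2 |98|02|02|bc|9e|ce|bc|bc|

RES = [0x98, 0x02, 0x02, 0xbc, 0x9e, 0xce, 0xbc, 0xbc]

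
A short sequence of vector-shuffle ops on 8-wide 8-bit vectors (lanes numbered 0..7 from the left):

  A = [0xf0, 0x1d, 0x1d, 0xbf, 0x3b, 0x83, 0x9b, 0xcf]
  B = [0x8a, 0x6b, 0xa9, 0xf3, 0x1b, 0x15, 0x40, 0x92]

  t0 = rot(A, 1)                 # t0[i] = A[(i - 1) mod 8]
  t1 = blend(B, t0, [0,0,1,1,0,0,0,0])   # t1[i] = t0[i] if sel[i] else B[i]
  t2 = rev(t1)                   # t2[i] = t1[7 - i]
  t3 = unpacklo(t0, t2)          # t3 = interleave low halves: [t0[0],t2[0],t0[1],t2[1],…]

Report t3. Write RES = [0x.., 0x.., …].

  t0: cf f0 1d 1d bf 3b 83 9b
  t1: 8a 6b 1d 1d 1b 15 40 92
  t2: 92 40 15 1b 1d 1d 6b 8a
  t3: cf 92 f0 40 1d 15 1d 1b

RES = [ 0xcf  0x92  0xf0  0x40  0x1d  0x15  0x1d  0x1b ]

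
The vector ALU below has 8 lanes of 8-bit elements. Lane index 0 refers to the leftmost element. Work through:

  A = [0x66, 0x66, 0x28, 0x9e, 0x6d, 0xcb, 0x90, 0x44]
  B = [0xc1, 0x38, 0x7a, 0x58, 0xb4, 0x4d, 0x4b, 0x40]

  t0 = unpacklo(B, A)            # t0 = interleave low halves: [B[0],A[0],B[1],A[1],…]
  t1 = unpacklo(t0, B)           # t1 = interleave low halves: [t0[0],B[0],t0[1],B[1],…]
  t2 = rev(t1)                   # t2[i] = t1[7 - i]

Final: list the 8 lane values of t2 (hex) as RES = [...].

RES = [0x58, 0x66, 0x7a, 0x38, 0x38, 0x66, 0xc1, 0xc1]

→ t0 |c1|66|38|66|7a|28|58|9e|
→ t1 |c1|c1|66|38|38|7a|66|58|
→ t2 |58|66|7a|38|38|66|c1|c1|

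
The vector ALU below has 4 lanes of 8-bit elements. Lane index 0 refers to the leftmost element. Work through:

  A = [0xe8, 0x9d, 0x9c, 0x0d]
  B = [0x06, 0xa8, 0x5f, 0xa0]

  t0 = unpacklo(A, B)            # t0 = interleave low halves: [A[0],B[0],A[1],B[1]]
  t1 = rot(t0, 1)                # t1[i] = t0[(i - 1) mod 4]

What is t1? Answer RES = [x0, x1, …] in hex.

RES = [ 0xa8  0xe8  0x06  0x9d ]

t0 = [0xe8, 0x06, 0x9d, 0xa8]
t1 = [0xa8, 0xe8, 0x06, 0x9d]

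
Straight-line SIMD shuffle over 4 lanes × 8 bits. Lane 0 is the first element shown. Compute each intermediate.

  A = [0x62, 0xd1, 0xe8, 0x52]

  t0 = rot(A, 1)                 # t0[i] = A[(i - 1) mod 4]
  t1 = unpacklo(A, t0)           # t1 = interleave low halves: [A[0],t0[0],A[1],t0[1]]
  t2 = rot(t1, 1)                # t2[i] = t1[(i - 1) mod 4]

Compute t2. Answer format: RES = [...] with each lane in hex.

  t0: 52 62 d1 e8
  t1: 62 52 d1 62
  t2: 62 62 52 d1

RES = [ 0x62  0x62  0x52  0xd1 ]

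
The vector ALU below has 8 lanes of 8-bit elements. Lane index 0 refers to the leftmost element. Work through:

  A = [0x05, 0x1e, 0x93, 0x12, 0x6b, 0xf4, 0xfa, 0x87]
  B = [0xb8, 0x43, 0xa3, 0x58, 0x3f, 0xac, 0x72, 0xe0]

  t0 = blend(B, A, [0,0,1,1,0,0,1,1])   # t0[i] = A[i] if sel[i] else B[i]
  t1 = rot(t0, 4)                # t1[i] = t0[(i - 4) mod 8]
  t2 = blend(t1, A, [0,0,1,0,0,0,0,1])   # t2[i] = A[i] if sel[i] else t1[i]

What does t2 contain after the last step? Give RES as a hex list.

RES = [0x3f, 0xac, 0x93, 0x87, 0xb8, 0x43, 0x93, 0x87]

→ t0 |b8|43|93|12|3f|ac|fa|87|
→ t1 |3f|ac|fa|87|b8|43|93|12|
→ t2 |3f|ac|93|87|b8|43|93|87|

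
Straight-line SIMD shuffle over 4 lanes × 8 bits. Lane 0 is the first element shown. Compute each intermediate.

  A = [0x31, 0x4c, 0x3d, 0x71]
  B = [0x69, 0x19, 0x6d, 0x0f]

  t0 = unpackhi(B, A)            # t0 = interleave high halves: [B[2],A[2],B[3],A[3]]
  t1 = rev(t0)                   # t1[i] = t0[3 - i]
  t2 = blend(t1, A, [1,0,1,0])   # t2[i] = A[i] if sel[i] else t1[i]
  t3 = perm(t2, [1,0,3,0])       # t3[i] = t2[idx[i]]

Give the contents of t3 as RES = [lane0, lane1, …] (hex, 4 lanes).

→ t0 |6d|3d|0f|71|
→ t1 |71|0f|3d|6d|
→ t2 |31|0f|3d|6d|
→ t3 |0f|31|6d|31|

RES = [ 0x0f  0x31  0x6d  0x31 ]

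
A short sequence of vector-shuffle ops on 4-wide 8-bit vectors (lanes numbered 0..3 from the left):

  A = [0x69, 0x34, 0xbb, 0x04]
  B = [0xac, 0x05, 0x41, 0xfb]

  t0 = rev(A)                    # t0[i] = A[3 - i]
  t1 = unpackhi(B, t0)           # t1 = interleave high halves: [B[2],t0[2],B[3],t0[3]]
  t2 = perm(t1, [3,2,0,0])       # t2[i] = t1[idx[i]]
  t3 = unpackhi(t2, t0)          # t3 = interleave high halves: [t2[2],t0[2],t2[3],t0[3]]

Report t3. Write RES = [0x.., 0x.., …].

  t0: 04 bb 34 69
  t1: 41 34 fb 69
  t2: 69 fb 41 41
  t3: 41 34 41 69

RES = [0x41, 0x34, 0x41, 0x69]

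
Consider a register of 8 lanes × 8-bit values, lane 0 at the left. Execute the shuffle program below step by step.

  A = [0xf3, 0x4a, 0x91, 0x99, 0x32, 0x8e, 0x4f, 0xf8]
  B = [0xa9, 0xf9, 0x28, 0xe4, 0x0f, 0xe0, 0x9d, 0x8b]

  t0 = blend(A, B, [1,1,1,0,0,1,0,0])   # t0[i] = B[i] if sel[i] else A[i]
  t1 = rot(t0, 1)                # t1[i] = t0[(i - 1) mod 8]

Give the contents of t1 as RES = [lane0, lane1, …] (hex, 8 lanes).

t0 = [0xa9, 0xf9, 0x28, 0x99, 0x32, 0xe0, 0x4f, 0xf8]
t1 = [0xf8, 0xa9, 0xf9, 0x28, 0x99, 0x32, 0xe0, 0x4f]

RES = [0xf8, 0xa9, 0xf9, 0x28, 0x99, 0x32, 0xe0, 0x4f]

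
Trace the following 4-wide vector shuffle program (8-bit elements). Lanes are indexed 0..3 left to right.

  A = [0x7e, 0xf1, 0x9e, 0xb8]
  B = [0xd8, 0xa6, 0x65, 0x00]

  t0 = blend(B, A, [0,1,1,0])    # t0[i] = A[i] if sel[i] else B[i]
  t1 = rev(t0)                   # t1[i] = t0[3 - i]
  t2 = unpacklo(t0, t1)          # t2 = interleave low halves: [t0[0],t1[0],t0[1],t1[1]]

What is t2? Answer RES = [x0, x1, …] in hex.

RES = [0xd8, 0x00, 0xf1, 0x9e]

  t0: d8 f1 9e 00
  t1: 00 9e f1 d8
  t2: d8 00 f1 9e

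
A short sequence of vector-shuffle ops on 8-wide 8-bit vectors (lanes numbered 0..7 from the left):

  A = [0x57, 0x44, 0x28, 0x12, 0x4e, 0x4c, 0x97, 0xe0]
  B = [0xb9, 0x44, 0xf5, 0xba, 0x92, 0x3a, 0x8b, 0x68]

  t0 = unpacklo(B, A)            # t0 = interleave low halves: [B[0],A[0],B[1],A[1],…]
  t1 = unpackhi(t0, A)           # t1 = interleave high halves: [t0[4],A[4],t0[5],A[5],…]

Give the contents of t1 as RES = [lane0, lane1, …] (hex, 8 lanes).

→ t0 |b9|57|44|44|f5|28|ba|12|
→ t1 |f5|4e|28|4c|ba|97|12|e0|

RES = [ 0xf5  0x4e  0x28  0x4c  0xba  0x97  0x12  0xe0 ]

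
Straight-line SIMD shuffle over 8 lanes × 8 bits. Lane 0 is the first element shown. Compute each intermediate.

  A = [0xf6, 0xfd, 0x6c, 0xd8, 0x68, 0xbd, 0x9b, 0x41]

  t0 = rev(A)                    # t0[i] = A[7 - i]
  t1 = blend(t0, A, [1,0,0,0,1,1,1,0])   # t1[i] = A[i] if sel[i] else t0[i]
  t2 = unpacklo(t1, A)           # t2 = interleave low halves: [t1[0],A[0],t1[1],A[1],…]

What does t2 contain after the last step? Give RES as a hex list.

RES = [0xf6, 0xf6, 0x9b, 0xfd, 0xbd, 0x6c, 0x68, 0xd8]

→ t0 |41|9b|bd|68|d8|6c|fd|f6|
→ t1 |f6|9b|bd|68|68|bd|9b|f6|
→ t2 |f6|f6|9b|fd|bd|6c|68|d8|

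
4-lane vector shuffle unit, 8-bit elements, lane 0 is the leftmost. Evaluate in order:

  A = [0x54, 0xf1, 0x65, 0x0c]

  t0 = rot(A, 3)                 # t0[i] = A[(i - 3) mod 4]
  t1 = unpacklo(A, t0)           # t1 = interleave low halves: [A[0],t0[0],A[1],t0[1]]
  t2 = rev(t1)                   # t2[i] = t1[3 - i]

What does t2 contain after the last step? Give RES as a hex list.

→ t0 |f1|65|0c|54|
→ t1 |54|f1|f1|65|
→ t2 |65|f1|f1|54|

RES = [ 0x65  0xf1  0xf1  0x54 ]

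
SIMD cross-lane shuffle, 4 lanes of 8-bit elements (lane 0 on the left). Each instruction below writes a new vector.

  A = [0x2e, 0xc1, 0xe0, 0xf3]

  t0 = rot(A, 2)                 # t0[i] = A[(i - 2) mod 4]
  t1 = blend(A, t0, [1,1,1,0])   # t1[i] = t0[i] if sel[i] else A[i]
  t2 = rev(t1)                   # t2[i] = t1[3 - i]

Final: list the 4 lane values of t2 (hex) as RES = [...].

→ t0 |e0|f3|2e|c1|
→ t1 |e0|f3|2e|f3|
→ t2 |f3|2e|f3|e0|

RES = [0xf3, 0x2e, 0xf3, 0xe0]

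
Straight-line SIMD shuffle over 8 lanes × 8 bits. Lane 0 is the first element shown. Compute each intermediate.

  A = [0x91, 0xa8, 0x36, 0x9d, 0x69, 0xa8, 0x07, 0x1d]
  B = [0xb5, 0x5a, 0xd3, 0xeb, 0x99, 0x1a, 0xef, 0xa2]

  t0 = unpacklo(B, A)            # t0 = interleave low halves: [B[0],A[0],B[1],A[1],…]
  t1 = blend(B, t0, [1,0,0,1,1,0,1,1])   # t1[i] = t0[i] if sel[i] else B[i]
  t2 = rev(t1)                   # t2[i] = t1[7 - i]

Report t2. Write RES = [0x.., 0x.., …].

RES = [ 0x9d  0xeb  0x1a  0xd3  0xa8  0xd3  0x5a  0xb5 ]

t0 = [0xb5, 0x91, 0x5a, 0xa8, 0xd3, 0x36, 0xeb, 0x9d]
t1 = [0xb5, 0x5a, 0xd3, 0xa8, 0xd3, 0x1a, 0xeb, 0x9d]
t2 = [0x9d, 0xeb, 0x1a, 0xd3, 0xa8, 0xd3, 0x5a, 0xb5]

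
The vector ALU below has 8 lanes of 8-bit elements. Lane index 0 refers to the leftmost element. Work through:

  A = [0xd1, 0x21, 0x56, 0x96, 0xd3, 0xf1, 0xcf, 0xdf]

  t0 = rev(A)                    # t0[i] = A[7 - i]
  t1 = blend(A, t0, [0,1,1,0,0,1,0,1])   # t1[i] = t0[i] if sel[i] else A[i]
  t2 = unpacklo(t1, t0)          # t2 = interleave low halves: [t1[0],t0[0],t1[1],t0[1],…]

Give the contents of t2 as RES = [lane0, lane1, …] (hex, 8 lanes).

  t0: df cf f1 d3 96 56 21 d1
  t1: d1 cf f1 96 d3 56 cf d1
  t2: d1 df cf cf f1 f1 96 d3

RES = [ 0xd1  0xdf  0xcf  0xcf  0xf1  0xf1  0x96  0xd3 ]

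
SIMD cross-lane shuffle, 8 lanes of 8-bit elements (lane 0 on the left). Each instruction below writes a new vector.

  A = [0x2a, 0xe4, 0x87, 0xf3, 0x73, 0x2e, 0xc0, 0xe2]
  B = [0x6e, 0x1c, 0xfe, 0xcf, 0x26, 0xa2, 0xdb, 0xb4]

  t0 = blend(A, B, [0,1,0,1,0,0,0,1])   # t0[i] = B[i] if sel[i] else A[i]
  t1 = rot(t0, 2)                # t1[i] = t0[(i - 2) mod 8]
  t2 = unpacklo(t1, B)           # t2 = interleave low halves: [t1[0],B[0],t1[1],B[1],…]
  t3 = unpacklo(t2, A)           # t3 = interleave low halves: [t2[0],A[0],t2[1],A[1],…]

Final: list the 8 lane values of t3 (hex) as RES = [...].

  t0: 2a 1c 87 cf 73 2e c0 b4
  t1: c0 b4 2a 1c 87 cf 73 2e
  t2: c0 6e b4 1c 2a fe 1c cf
  t3: c0 2a 6e e4 b4 87 1c f3

RES = [0xc0, 0x2a, 0x6e, 0xe4, 0xb4, 0x87, 0x1c, 0xf3]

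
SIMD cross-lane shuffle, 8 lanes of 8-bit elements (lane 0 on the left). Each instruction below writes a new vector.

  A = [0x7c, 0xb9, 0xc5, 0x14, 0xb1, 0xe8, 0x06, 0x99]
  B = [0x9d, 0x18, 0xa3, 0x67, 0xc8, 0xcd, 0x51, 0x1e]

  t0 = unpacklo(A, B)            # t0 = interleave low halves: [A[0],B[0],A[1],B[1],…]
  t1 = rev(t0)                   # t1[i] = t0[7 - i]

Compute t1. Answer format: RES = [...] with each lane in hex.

RES = [0x67, 0x14, 0xa3, 0xc5, 0x18, 0xb9, 0x9d, 0x7c]

t0 = [0x7c, 0x9d, 0xb9, 0x18, 0xc5, 0xa3, 0x14, 0x67]
t1 = [0x67, 0x14, 0xa3, 0xc5, 0x18, 0xb9, 0x9d, 0x7c]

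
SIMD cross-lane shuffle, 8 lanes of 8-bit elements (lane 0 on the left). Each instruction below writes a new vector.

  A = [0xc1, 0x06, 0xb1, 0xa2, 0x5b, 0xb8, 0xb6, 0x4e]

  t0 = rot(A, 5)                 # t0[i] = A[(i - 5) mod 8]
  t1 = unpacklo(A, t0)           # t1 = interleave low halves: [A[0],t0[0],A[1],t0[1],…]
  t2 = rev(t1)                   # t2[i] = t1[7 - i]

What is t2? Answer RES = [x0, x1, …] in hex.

  t0: a2 5b b8 b6 4e c1 06 b1
  t1: c1 a2 06 5b b1 b8 a2 b6
  t2: b6 a2 b8 b1 5b 06 a2 c1

RES = [0xb6, 0xa2, 0xb8, 0xb1, 0x5b, 0x06, 0xa2, 0xc1]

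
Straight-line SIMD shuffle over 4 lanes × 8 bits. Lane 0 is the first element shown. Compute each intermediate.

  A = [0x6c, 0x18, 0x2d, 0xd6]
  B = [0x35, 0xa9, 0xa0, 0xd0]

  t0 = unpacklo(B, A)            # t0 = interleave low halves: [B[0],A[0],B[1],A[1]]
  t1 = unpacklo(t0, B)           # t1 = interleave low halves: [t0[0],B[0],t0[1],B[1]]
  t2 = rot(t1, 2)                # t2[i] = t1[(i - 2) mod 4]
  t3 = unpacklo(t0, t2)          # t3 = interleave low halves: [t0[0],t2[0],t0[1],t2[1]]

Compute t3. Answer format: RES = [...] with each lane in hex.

RES = [0x35, 0x6c, 0x6c, 0xa9]

→ t0 |35|6c|a9|18|
→ t1 |35|35|6c|a9|
→ t2 |6c|a9|35|35|
→ t3 |35|6c|6c|a9|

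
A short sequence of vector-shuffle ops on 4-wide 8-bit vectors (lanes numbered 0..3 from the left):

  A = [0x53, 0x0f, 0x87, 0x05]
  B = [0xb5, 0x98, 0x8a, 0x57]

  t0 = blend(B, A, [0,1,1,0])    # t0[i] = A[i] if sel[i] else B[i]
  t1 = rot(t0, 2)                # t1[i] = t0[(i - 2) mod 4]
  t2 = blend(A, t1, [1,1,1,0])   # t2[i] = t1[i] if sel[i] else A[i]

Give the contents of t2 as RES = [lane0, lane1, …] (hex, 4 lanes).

→ t0 |b5|0f|87|57|
→ t1 |87|57|b5|0f|
→ t2 |87|57|b5|05|

RES = [0x87, 0x57, 0xb5, 0x05]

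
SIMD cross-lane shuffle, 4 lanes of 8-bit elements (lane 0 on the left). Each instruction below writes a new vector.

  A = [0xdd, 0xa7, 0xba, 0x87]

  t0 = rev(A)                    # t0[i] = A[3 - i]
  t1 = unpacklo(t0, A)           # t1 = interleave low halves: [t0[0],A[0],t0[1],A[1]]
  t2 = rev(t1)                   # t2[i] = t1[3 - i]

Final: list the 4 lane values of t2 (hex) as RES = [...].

t0 = [0x87, 0xba, 0xa7, 0xdd]
t1 = [0x87, 0xdd, 0xba, 0xa7]
t2 = [0xa7, 0xba, 0xdd, 0x87]

RES = [ 0xa7  0xba  0xdd  0x87 ]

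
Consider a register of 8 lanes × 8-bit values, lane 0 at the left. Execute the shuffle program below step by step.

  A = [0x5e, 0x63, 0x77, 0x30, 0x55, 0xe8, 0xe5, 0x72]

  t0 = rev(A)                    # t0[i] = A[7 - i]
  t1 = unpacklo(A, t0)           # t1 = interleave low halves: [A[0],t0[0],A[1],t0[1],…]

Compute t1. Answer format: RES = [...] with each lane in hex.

RES = [0x5e, 0x72, 0x63, 0xe5, 0x77, 0xe8, 0x30, 0x55]

  t0: 72 e5 e8 55 30 77 63 5e
  t1: 5e 72 63 e5 77 e8 30 55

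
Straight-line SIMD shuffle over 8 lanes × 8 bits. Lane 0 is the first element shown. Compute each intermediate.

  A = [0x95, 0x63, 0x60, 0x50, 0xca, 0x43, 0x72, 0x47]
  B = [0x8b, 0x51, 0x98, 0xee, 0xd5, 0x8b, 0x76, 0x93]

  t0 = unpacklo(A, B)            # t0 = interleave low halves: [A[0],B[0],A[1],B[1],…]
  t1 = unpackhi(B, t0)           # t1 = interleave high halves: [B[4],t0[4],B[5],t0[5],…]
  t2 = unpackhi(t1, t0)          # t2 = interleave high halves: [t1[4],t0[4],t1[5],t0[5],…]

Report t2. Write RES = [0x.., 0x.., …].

RES = [ 0x76  0x60  0x50  0x98  0x93  0x50  0xee  0xee ]

  t0: 95 8b 63 51 60 98 50 ee
  t1: d5 60 8b 98 76 50 93 ee
  t2: 76 60 50 98 93 50 ee ee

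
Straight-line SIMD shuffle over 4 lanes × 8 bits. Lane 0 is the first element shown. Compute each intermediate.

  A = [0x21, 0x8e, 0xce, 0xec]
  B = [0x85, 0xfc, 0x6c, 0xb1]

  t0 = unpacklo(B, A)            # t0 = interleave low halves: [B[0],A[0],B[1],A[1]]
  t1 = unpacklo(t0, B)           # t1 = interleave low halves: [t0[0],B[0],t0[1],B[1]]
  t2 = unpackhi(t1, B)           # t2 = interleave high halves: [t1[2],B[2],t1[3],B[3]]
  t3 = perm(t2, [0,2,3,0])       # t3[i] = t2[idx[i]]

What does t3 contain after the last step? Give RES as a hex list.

RES = [0x21, 0xfc, 0xb1, 0x21]

  t0: 85 21 fc 8e
  t1: 85 85 21 fc
  t2: 21 6c fc b1
  t3: 21 fc b1 21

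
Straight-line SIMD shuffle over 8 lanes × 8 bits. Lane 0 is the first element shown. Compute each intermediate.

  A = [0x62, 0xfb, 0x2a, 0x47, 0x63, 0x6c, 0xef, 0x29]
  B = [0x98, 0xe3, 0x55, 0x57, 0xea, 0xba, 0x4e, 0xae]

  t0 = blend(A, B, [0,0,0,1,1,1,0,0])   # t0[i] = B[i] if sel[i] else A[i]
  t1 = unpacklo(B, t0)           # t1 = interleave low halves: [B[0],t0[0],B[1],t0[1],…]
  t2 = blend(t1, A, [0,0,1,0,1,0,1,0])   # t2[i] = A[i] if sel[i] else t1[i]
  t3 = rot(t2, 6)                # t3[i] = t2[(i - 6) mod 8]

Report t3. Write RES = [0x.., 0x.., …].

RES = [0x2a, 0xfb, 0x63, 0x2a, 0xef, 0x57, 0x98, 0x62]

t0 = [0x62, 0xfb, 0x2a, 0x57, 0xea, 0xba, 0xef, 0x29]
t1 = [0x98, 0x62, 0xe3, 0xfb, 0x55, 0x2a, 0x57, 0x57]
t2 = [0x98, 0x62, 0x2a, 0xfb, 0x63, 0x2a, 0xef, 0x57]
t3 = [0x2a, 0xfb, 0x63, 0x2a, 0xef, 0x57, 0x98, 0x62]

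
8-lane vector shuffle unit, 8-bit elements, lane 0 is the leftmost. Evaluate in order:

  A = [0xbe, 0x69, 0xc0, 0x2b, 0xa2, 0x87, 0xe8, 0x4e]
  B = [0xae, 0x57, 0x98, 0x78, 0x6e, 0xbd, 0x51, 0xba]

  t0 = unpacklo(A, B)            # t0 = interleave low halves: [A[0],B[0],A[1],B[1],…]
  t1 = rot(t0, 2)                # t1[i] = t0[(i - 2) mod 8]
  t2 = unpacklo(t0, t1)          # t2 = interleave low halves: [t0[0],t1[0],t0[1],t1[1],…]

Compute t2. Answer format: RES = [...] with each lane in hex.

RES = [ 0xbe  0x2b  0xae  0x78  0x69  0xbe  0x57  0xae ]

t0 = [0xbe, 0xae, 0x69, 0x57, 0xc0, 0x98, 0x2b, 0x78]
t1 = [0x2b, 0x78, 0xbe, 0xae, 0x69, 0x57, 0xc0, 0x98]
t2 = [0xbe, 0x2b, 0xae, 0x78, 0x69, 0xbe, 0x57, 0xae]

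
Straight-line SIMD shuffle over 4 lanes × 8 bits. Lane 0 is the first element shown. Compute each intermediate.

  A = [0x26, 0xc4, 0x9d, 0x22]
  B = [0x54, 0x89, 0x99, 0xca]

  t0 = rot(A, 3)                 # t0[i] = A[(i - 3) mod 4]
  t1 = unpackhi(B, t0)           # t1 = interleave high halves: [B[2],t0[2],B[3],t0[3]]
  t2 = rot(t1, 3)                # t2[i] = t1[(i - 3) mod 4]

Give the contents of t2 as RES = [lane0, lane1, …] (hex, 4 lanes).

  t0: c4 9d 22 26
  t1: 99 22 ca 26
  t2: 22 ca 26 99

RES = [0x22, 0xca, 0x26, 0x99]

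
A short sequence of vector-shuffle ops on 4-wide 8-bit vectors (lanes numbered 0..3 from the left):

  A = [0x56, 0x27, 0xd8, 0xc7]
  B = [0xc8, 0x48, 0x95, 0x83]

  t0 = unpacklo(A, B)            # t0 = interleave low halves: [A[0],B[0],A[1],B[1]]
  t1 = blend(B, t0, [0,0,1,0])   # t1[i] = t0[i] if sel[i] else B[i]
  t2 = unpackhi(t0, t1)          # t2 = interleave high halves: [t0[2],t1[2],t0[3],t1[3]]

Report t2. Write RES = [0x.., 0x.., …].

→ t0 |56|c8|27|48|
→ t1 |c8|48|27|83|
→ t2 |27|27|48|83|

RES = [0x27, 0x27, 0x48, 0x83]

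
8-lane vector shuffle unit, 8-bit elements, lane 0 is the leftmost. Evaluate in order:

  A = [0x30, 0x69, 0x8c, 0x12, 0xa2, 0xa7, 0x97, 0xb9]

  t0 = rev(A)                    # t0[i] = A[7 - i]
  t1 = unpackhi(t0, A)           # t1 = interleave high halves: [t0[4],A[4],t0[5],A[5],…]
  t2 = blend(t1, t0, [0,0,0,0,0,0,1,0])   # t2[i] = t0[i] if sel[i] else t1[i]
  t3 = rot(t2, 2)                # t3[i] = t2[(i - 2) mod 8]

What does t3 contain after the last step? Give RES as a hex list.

  t0: b9 97 a7 a2 12 8c 69 30
  t1: 12 a2 8c a7 69 97 30 b9
  t2: 12 a2 8c a7 69 97 69 b9
  t3: 69 b9 12 a2 8c a7 69 97

RES = [0x69, 0xb9, 0x12, 0xa2, 0x8c, 0xa7, 0x69, 0x97]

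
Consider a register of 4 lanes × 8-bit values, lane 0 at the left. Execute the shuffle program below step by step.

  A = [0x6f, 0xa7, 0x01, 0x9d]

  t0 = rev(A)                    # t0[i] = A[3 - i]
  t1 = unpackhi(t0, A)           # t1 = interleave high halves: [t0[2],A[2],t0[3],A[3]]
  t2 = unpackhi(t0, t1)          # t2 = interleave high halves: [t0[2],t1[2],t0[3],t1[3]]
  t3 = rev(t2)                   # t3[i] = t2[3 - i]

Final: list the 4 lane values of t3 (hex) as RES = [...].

RES = [0x9d, 0x6f, 0x6f, 0xa7]

→ t0 |9d|01|a7|6f|
→ t1 |a7|01|6f|9d|
→ t2 |a7|6f|6f|9d|
→ t3 |9d|6f|6f|a7|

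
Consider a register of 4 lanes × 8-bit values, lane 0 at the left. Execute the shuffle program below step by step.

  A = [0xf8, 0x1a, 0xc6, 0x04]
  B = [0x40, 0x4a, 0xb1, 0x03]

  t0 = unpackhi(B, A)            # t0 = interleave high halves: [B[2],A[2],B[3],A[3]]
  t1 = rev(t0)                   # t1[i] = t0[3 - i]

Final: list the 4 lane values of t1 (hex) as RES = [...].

RES = [0x04, 0x03, 0xc6, 0xb1]

t0 = [0xb1, 0xc6, 0x03, 0x04]
t1 = [0x04, 0x03, 0xc6, 0xb1]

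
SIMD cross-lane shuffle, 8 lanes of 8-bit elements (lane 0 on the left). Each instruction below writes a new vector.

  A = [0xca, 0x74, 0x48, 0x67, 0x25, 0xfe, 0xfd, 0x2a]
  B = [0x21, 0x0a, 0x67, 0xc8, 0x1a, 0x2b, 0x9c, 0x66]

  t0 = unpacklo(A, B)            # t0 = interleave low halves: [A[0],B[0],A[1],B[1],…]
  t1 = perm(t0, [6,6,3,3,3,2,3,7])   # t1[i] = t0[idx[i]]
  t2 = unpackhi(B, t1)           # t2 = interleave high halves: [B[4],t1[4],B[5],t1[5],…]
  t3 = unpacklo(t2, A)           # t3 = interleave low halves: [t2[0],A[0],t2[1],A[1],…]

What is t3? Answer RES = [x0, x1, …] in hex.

→ t0 |ca|21|74|0a|48|67|67|c8|
→ t1 |67|67|0a|0a|0a|74|0a|c8|
→ t2 |1a|0a|2b|74|9c|0a|66|c8|
→ t3 |1a|ca|0a|74|2b|48|74|67|

RES = [ 0x1a  0xca  0x0a  0x74  0x2b  0x48  0x74  0x67 ]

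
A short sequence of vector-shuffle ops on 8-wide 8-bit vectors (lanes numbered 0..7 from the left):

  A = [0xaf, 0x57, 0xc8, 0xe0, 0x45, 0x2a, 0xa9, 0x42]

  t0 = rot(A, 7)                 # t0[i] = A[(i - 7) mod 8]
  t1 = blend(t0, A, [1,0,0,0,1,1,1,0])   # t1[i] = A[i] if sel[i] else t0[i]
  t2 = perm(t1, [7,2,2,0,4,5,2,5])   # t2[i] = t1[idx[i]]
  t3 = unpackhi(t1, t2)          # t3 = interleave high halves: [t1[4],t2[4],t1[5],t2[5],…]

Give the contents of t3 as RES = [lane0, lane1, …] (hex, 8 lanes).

RES = [ 0x45  0x45  0x2a  0x2a  0xa9  0xe0  0xaf  0x2a ]

t0 = [0x57, 0xc8, 0xe0, 0x45, 0x2a, 0xa9, 0x42, 0xaf]
t1 = [0xaf, 0xc8, 0xe0, 0x45, 0x45, 0x2a, 0xa9, 0xaf]
t2 = [0xaf, 0xe0, 0xe0, 0xaf, 0x45, 0x2a, 0xe0, 0x2a]
t3 = [0x45, 0x45, 0x2a, 0x2a, 0xa9, 0xe0, 0xaf, 0x2a]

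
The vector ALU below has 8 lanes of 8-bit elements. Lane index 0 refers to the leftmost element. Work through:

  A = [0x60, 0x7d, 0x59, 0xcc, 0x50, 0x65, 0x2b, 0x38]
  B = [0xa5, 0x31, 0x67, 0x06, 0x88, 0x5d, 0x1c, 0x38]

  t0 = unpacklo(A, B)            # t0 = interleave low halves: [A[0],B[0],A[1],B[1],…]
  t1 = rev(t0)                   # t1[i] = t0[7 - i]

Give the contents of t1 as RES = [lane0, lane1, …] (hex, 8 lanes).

t0 = [0x60, 0xa5, 0x7d, 0x31, 0x59, 0x67, 0xcc, 0x06]
t1 = [0x06, 0xcc, 0x67, 0x59, 0x31, 0x7d, 0xa5, 0x60]

RES = [ 0x06  0xcc  0x67  0x59  0x31  0x7d  0xa5  0x60 ]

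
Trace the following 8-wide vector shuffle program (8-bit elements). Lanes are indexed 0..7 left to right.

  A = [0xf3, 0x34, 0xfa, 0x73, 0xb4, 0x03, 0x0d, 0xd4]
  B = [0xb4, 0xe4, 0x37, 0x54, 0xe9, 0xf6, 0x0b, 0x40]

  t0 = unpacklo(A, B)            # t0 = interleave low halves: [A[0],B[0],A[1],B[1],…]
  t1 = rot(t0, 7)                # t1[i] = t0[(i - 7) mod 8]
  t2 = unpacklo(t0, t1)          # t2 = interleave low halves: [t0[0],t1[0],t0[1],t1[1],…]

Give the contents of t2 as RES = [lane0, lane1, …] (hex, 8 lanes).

RES = [0xf3, 0xb4, 0xb4, 0x34, 0x34, 0xe4, 0xe4, 0xfa]

t0 = [0xf3, 0xb4, 0x34, 0xe4, 0xfa, 0x37, 0x73, 0x54]
t1 = [0xb4, 0x34, 0xe4, 0xfa, 0x37, 0x73, 0x54, 0xf3]
t2 = [0xf3, 0xb4, 0xb4, 0x34, 0x34, 0xe4, 0xe4, 0xfa]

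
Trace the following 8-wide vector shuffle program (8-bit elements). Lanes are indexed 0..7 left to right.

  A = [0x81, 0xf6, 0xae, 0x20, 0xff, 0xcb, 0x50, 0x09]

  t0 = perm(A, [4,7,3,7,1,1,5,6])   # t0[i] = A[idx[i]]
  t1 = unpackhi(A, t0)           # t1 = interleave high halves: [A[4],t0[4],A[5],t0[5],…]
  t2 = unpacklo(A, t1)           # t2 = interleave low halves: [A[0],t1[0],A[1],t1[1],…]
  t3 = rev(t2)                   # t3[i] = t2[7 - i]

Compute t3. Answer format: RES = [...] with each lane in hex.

  t0: ff 09 20 09 f6 f6 cb 50
  t1: ff f6 cb f6 50 cb 09 50
  t2: 81 ff f6 f6 ae cb 20 f6
  t3: f6 20 cb ae f6 f6 ff 81

RES = [0xf6, 0x20, 0xcb, 0xae, 0xf6, 0xf6, 0xff, 0x81]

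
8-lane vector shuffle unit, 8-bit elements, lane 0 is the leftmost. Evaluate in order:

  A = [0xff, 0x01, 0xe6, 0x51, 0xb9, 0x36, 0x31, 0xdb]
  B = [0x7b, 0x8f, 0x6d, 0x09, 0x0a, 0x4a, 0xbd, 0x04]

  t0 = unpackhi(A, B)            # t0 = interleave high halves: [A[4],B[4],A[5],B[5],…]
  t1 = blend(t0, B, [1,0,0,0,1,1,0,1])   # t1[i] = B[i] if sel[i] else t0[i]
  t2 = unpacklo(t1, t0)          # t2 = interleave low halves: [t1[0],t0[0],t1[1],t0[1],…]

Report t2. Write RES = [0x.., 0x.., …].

RES = [0x7b, 0xb9, 0x0a, 0x0a, 0x36, 0x36, 0x4a, 0x4a]

  t0: b9 0a 36 4a 31 bd db 04
  t1: 7b 0a 36 4a 0a 4a db 04
  t2: 7b b9 0a 0a 36 36 4a 4a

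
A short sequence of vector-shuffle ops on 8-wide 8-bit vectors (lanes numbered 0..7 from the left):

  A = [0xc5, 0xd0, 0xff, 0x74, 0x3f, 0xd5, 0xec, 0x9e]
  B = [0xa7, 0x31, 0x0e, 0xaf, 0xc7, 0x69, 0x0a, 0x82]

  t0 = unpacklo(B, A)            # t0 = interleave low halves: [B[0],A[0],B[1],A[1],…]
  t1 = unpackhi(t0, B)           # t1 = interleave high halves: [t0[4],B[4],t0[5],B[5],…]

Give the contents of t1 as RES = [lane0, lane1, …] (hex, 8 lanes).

→ t0 |a7|c5|31|d0|0e|ff|af|74|
→ t1 |0e|c7|ff|69|af|0a|74|82|

RES = [0x0e, 0xc7, 0xff, 0x69, 0xaf, 0x0a, 0x74, 0x82]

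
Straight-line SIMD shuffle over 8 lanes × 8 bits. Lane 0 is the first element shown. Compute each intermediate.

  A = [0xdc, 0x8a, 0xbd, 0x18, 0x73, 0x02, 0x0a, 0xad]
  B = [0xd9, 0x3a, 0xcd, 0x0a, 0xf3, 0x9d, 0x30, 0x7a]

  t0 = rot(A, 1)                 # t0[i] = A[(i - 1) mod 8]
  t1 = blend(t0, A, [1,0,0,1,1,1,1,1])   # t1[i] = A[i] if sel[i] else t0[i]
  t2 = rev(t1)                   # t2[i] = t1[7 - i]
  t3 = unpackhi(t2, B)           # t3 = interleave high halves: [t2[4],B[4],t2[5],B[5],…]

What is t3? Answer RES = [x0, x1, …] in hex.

RES = [ 0x18  0xf3  0x8a  0x9d  0xdc  0x30  0xdc  0x7a ]

→ t0 |ad|dc|8a|bd|18|73|02|0a|
→ t1 |dc|dc|8a|18|73|02|0a|ad|
→ t2 |ad|0a|02|73|18|8a|dc|dc|
→ t3 |18|f3|8a|9d|dc|30|dc|7a|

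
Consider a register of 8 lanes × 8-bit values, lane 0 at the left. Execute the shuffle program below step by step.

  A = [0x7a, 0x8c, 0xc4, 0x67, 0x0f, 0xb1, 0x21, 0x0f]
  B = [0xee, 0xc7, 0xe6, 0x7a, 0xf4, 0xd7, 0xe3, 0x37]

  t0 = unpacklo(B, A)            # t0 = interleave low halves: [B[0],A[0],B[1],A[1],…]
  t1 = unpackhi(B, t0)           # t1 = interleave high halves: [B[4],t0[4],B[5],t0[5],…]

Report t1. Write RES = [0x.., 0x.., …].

RES = [ 0xf4  0xe6  0xd7  0xc4  0xe3  0x7a  0x37  0x67 ]

t0 = [0xee, 0x7a, 0xc7, 0x8c, 0xe6, 0xc4, 0x7a, 0x67]
t1 = [0xf4, 0xe6, 0xd7, 0xc4, 0xe3, 0x7a, 0x37, 0x67]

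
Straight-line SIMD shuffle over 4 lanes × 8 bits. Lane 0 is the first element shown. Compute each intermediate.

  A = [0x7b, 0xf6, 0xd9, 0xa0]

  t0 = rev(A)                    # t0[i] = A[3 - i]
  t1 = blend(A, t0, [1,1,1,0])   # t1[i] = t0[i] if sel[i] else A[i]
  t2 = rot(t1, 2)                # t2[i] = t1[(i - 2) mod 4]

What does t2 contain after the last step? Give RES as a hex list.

→ t0 |a0|d9|f6|7b|
→ t1 |a0|d9|f6|a0|
→ t2 |f6|a0|a0|d9|

RES = [0xf6, 0xa0, 0xa0, 0xd9]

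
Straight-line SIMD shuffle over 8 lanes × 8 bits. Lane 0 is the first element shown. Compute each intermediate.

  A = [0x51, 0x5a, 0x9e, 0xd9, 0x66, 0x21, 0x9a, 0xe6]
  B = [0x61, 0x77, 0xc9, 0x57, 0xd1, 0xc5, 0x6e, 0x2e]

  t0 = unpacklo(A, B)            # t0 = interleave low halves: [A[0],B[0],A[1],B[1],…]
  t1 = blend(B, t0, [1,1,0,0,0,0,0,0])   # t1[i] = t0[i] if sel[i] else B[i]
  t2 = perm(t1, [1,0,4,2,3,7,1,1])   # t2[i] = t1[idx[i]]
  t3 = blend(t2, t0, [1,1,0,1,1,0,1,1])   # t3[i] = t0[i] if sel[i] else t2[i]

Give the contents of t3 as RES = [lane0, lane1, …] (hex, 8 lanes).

RES = [0x51, 0x61, 0xd1, 0x77, 0x9e, 0x2e, 0xd9, 0x57]

→ t0 |51|61|5a|77|9e|c9|d9|57|
→ t1 |51|61|c9|57|d1|c5|6e|2e|
→ t2 |61|51|d1|c9|57|2e|61|61|
→ t3 |51|61|d1|77|9e|2e|d9|57|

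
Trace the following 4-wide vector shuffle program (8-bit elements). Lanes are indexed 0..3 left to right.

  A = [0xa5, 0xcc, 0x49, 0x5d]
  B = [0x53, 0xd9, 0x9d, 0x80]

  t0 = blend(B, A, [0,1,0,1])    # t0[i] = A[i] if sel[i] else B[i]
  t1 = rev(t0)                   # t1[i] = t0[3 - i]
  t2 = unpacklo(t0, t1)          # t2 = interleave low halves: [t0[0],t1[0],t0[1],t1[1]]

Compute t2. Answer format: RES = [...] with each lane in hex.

RES = [ 0x53  0x5d  0xcc  0x9d ]

→ t0 |53|cc|9d|5d|
→ t1 |5d|9d|cc|53|
→ t2 |53|5d|cc|9d|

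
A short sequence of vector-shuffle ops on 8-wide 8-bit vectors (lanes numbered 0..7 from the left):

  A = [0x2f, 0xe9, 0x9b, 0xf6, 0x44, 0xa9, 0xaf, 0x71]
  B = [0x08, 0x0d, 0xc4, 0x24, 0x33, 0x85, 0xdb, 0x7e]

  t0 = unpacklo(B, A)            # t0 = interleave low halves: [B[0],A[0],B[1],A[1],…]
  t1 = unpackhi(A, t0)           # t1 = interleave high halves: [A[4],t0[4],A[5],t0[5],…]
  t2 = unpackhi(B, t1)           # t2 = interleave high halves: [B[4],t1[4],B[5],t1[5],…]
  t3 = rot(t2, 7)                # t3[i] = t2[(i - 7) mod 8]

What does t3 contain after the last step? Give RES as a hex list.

RES = [ 0xaf  0x85  0x24  0xdb  0x71  0x7e  0xf6  0x33 ]

→ t0 |08|2f|0d|e9|c4|9b|24|f6|
→ t1 |44|c4|a9|9b|af|24|71|f6|
→ t2 |33|af|85|24|db|71|7e|f6|
→ t3 |af|85|24|db|71|7e|f6|33|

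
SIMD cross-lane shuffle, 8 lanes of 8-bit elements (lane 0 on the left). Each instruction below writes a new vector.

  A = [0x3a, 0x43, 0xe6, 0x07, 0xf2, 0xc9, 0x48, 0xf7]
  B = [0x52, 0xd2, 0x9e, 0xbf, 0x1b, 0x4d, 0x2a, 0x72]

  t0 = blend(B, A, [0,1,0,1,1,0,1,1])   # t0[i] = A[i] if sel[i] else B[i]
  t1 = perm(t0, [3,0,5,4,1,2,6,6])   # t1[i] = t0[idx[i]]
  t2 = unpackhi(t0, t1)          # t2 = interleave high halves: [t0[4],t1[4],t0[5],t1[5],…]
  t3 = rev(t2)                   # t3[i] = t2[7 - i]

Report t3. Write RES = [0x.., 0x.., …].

RES = [0x48, 0xf7, 0x48, 0x48, 0x9e, 0x4d, 0x43, 0xf2]

  t0: 52 43 9e 07 f2 4d 48 f7
  t1: 07 52 4d f2 43 9e 48 48
  t2: f2 43 4d 9e 48 48 f7 48
  t3: 48 f7 48 48 9e 4d 43 f2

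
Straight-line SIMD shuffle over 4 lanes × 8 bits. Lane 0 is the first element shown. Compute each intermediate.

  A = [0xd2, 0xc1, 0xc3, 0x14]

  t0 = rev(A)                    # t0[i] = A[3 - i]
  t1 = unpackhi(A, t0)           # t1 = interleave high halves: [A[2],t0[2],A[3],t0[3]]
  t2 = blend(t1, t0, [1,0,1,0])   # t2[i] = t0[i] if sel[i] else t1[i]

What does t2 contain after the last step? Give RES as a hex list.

→ t0 |14|c3|c1|d2|
→ t1 |c3|c1|14|d2|
→ t2 |14|c1|c1|d2|

RES = [ 0x14  0xc1  0xc1  0xd2 ]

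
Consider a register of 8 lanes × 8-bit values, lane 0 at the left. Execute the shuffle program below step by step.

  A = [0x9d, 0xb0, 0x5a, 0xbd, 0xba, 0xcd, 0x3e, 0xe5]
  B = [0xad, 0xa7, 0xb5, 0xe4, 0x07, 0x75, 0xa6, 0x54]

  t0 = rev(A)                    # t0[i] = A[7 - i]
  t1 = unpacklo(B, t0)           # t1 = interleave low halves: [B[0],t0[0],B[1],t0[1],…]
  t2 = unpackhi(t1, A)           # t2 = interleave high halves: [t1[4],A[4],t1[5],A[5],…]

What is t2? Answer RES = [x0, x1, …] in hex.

  t0: e5 3e cd ba bd 5a b0 9d
  t1: ad e5 a7 3e b5 cd e4 ba
  t2: b5 ba cd cd e4 3e ba e5

RES = [ 0xb5  0xba  0xcd  0xcd  0xe4  0x3e  0xba  0xe5 ]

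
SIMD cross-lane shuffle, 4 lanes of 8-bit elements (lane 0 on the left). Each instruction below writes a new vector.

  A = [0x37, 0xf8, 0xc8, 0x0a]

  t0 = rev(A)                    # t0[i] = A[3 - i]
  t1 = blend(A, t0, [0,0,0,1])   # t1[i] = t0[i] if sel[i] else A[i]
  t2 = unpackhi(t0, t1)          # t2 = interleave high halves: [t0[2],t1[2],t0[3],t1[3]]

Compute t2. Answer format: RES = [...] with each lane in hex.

  t0: 0a c8 f8 37
  t1: 37 f8 c8 37
  t2: f8 c8 37 37

RES = [0xf8, 0xc8, 0x37, 0x37]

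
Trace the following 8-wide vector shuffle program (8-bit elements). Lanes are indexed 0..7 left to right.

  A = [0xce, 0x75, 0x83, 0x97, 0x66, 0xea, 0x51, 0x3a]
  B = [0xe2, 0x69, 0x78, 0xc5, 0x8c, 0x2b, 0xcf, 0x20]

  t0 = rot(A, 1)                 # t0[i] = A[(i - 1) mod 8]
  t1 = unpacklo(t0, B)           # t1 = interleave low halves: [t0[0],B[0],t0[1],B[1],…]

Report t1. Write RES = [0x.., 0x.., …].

RES = [ 0x3a  0xe2  0xce  0x69  0x75  0x78  0x83  0xc5 ]

  t0: 3a ce 75 83 97 66 ea 51
  t1: 3a e2 ce 69 75 78 83 c5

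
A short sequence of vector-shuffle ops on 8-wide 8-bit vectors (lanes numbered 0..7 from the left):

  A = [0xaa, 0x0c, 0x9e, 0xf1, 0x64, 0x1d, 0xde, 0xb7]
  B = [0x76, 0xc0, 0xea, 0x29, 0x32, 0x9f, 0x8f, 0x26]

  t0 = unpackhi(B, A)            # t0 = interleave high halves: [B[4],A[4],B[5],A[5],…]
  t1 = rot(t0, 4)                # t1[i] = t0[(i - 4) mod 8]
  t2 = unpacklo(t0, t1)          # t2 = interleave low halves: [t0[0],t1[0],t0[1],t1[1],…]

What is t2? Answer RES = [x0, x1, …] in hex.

RES = [0x32, 0x8f, 0x64, 0xde, 0x9f, 0x26, 0x1d, 0xb7]

t0 = [0x32, 0x64, 0x9f, 0x1d, 0x8f, 0xde, 0x26, 0xb7]
t1 = [0x8f, 0xde, 0x26, 0xb7, 0x32, 0x64, 0x9f, 0x1d]
t2 = [0x32, 0x8f, 0x64, 0xde, 0x9f, 0x26, 0x1d, 0xb7]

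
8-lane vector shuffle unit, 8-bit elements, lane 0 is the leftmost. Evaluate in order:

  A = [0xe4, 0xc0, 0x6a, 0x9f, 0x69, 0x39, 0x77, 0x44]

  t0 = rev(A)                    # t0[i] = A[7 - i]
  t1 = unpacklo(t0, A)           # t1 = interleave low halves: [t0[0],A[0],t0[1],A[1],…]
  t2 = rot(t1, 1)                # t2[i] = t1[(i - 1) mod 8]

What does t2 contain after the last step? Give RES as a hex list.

→ t0 |44|77|39|69|9f|6a|c0|e4|
→ t1 |44|e4|77|c0|39|6a|69|9f|
→ t2 |9f|44|e4|77|c0|39|6a|69|

RES = [0x9f, 0x44, 0xe4, 0x77, 0xc0, 0x39, 0x6a, 0x69]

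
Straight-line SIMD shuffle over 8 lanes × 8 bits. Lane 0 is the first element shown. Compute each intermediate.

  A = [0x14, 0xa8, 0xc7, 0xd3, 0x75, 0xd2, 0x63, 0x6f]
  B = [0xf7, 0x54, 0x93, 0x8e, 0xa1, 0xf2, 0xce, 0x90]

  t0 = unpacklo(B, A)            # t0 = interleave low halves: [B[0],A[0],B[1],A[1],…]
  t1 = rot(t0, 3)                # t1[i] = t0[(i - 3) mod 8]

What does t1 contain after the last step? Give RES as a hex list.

t0 = [0xf7, 0x14, 0x54, 0xa8, 0x93, 0xc7, 0x8e, 0xd3]
t1 = [0xc7, 0x8e, 0xd3, 0xf7, 0x14, 0x54, 0xa8, 0x93]

RES = [0xc7, 0x8e, 0xd3, 0xf7, 0x14, 0x54, 0xa8, 0x93]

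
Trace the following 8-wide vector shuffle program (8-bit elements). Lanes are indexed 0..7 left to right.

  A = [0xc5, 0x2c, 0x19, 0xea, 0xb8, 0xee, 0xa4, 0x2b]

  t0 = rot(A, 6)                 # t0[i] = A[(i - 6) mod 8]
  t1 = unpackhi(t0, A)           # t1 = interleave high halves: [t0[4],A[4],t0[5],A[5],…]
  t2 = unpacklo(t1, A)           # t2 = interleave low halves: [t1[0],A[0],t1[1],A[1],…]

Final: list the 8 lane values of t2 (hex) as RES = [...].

RES = [0xa4, 0xc5, 0xb8, 0x2c, 0x2b, 0x19, 0xee, 0xea]

t0 = [0x19, 0xea, 0xb8, 0xee, 0xa4, 0x2b, 0xc5, 0x2c]
t1 = [0xa4, 0xb8, 0x2b, 0xee, 0xc5, 0xa4, 0x2c, 0x2b]
t2 = [0xa4, 0xc5, 0xb8, 0x2c, 0x2b, 0x19, 0xee, 0xea]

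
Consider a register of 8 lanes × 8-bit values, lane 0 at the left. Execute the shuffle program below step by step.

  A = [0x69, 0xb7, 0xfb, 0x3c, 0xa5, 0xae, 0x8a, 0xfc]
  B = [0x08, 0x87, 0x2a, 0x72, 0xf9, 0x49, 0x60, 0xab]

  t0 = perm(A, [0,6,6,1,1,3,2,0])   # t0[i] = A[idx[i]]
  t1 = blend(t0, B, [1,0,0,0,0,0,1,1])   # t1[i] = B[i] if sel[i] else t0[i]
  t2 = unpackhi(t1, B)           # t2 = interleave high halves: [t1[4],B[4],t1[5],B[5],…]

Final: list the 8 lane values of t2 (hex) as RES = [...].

RES = [0xb7, 0xf9, 0x3c, 0x49, 0x60, 0x60, 0xab, 0xab]

  t0: 69 8a 8a b7 b7 3c fb 69
  t1: 08 8a 8a b7 b7 3c 60 ab
  t2: b7 f9 3c 49 60 60 ab ab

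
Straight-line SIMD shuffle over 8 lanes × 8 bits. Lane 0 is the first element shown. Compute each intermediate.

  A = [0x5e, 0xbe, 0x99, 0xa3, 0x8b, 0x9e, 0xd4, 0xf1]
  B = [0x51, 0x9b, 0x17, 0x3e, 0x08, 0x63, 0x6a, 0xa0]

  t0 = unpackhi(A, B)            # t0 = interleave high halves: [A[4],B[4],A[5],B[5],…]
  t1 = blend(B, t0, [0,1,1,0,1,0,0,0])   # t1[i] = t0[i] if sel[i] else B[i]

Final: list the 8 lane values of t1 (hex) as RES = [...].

→ t0 |8b|08|9e|63|d4|6a|f1|a0|
→ t1 |51|08|9e|3e|d4|63|6a|a0|

RES = [ 0x51  0x08  0x9e  0x3e  0xd4  0x63  0x6a  0xa0 ]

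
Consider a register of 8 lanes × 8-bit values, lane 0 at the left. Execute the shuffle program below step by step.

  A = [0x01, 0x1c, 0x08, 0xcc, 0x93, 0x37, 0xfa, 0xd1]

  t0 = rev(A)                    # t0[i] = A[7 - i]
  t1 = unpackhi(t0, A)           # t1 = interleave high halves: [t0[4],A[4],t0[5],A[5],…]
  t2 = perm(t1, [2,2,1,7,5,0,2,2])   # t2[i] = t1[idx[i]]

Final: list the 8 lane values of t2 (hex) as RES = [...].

RES = [ 0x08  0x08  0x93  0xd1  0xfa  0xcc  0x08  0x08 ]

t0 = [0xd1, 0xfa, 0x37, 0x93, 0xcc, 0x08, 0x1c, 0x01]
t1 = [0xcc, 0x93, 0x08, 0x37, 0x1c, 0xfa, 0x01, 0xd1]
t2 = [0x08, 0x08, 0x93, 0xd1, 0xfa, 0xcc, 0x08, 0x08]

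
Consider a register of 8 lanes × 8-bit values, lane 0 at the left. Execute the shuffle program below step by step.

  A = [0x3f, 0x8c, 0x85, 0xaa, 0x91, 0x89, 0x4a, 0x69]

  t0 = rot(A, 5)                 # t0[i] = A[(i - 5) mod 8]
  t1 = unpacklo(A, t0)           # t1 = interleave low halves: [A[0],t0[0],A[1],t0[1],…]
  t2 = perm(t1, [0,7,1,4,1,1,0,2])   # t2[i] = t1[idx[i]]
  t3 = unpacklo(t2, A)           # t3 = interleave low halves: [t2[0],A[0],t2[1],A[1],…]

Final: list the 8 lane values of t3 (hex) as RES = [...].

t0 = [0xaa, 0x91, 0x89, 0x4a, 0x69, 0x3f, 0x8c, 0x85]
t1 = [0x3f, 0xaa, 0x8c, 0x91, 0x85, 0x89, 0xaa, 0x4a]
t2 = [0x3f, 0x4a, 0xaa, 0x85, 0xaa, 0xaa, 0x3f, 0x8c]
t3 = [0x3f, 0x3f, 0x4a, 0x8c, 0xaa, 0x85, 0x85, 0xaa]

RES = [ 0x3f  0x3f  0x4a  0x8c  0xaa  0x85  0x85  0xaa ]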